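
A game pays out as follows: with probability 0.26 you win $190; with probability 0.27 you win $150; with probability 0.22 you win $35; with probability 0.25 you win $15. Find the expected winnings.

E[payout] = 190·0.26 + 150·0.27 + 35·0.22 + 15·0.25
 = 49.4 + 40.5 + 7.7 + 3.75
 = 101.35

101.35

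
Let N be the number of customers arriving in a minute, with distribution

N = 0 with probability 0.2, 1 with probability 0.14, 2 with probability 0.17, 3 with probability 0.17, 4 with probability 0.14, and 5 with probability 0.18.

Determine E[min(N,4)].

E[min(N,4)] = Σ min(n,4)·P(N=n)
 = 0·0.2 + 1·0.14 + 2·0.17 + 3·0.17 + 4·0.14 + 4·0.18
 = 0 + 0.14 + 0.34 + 0.51 + 0.56 + 0.72
 = 2.27

2.27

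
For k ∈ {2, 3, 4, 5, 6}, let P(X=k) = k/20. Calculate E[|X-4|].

E[|X-4|] = Σ |x-4|·P(X=x)
 = 2·1/10 + 1·3/20 + 0·1/5 + 1·1/4 + 2·3/10
 = 1/5 + 3/20 + 0 + 1/4 + 3/5
 = 6/5

1.2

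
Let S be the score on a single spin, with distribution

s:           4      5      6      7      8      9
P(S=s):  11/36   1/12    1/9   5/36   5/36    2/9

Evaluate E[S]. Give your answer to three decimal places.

E[S] = Σ s·P(S=s)
 = 4·11/36 + 5·1/12 + 6·1/9 + 7·5/36 + 8·5/36 + 9·2/9
 = 11/9 + 5/12 + 2/3 + 35/36 + 10/9 + 2
 = 115/18

6.389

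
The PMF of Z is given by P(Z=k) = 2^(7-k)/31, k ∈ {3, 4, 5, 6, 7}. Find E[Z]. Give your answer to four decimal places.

E[Z] = Σ z·P(Z=z)
 = 3·16/31 + 4·8/31 + 5·4/31 + 6·2/31 + 7·1/31
 = 48/31 + 32/31 + 20/31 + 12/31 + 7/31
 = 119/31

3.8387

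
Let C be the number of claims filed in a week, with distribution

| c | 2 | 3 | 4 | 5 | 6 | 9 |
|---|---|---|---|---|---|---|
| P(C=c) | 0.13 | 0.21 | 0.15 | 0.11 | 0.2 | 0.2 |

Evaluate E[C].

E[C] = Σ c·P(C=c)
 = 2·0.13 + 3·0.21 + 4·0.15 + 5·0.11 + 6·0.2 + 9·0.2
 = 0.26 + 0.63 + 0.6 + 0.55 + 1.2 + 1.8
 = 5.04

5.04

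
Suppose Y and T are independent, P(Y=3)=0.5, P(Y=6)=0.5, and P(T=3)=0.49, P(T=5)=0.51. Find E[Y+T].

E[Y+T] = Σ_y Σ_t (y+t) · P(Y=y)P(T=t)
 = 6·0.245 + 8·0.255 + 9·0.245 + 11·0.255
 = 1.47 + 2.04 + 2.205 + 2.805
 = 8.52

8.52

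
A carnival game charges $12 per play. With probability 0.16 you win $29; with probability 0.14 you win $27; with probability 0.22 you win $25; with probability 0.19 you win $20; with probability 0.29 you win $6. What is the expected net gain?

7.46

E[payout] = 29·0.16 + 27·0.14 + 25·0.22 + 20·0.19 + 6·0.29
 = 4.64 + 3.78 + 5.5 + 3.8 + 1.74
 = 19.46
Net = 19.46 - 12 = 7.46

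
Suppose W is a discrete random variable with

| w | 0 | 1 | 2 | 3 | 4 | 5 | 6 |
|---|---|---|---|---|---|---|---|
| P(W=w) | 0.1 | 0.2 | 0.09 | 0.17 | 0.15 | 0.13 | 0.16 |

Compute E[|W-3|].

E[|W-3|] = Σ |w-3|·P(W=w)
 = 3·0.1 + 2·0.2 + 1·0.09 + 0·0.17 + 1·0.15 + 2·0.13 + 3·0.16
 = 0.3 + 0.4 + 0.09 + 0 + 0.15 + 0.26 + 0.48
 = 1.68

1.68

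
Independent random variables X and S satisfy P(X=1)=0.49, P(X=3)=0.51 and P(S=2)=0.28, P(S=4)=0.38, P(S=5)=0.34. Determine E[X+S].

5.8

E[X+S] = Σ_x Σ_s (x+s) · P(X=x)P(S=s)
 = 3·0.1372 + 5·0.1862 + 6·0.1666 + 5·0.1428 + 7·0.1938 + 8·0.1734
 = 0.4116 + 0.931 + 0.9996 + 0.714 + 1.3566 + 1.3872
 = 5.8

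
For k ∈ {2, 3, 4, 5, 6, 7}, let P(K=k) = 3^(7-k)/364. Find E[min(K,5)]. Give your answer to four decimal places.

E[min(K,5)] = Σ min(k,5)·P(K=k)
 = 2·243/364 + 3·81/364 + 4·27/364 + 5·9/364 + 5·3/364 + 5·1/364
 = 243/182 + 243/364 + 27/91 + 45/364 + 15/364 + 5/364
 = 451/182

2.4780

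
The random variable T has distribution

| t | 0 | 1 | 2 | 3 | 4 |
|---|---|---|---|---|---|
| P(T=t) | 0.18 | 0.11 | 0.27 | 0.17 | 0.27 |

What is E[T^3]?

E[T^3] = Σ t^3·P(T=t)
 = 0·0.18 + 1·0.11 + 8·0.27 + 27·0.17 + 64·0.27
 = 0 + 0.11 + 2.16 + 4.59 + 17.28
 = 24.14

24.14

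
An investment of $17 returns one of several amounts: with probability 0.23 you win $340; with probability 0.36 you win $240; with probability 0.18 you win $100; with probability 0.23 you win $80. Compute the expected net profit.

E[payout] = 340·0.23 + 240·0.36 + 100·0.18 + 80·0.23
 = 78.2 + 86.4 + 18 + 18.4
 = 201
Net = 201 - 17 = 184

184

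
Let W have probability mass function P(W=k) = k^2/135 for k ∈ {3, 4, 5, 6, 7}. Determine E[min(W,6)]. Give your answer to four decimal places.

E[min(W,6)] = Σ min(w,6)·P(W=w)
 = 3·1/15 + 4·16/135 + 5·5/27 + 6·4/15 + 6·49/135
 = 1/5 + 64/135 + 25/27 + 8/5 + 98/45
 = 242/45

5.3778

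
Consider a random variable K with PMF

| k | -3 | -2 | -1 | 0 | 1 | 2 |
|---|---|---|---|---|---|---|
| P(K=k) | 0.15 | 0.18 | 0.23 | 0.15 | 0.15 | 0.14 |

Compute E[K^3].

E[K^3] = Σ k^3·P(K=k)
 = (-27)·0.15 + (-8)·0.18 + (-1)·0.23 + 0·0.15 + 1·0.15 + 8·0.14
 = (-4.05) + (-1.44) + (-0.23) + 0 + 0.15 + 1.12
 = -4.45

-4.45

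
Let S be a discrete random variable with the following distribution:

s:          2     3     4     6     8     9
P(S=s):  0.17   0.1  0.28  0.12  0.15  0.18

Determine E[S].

E[S] = Σ s·P(S=s)
 = 2·0.17 + 3·0.1 + 4·0.28 + 6·0.12 + 8·0.15 + 9·0.18
 = 0.34 + 0.3 + 1.12 + 0.72 + 1.2 + 1.62
 = 5.3

5.3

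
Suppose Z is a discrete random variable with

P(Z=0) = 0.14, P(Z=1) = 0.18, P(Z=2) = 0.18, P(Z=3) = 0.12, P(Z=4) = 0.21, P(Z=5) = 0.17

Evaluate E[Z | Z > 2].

P(Z > 2) = 0.12 + 0.21 + 0.17 = 0.5.
E[Z | Z > 2] = [3·0.12 + 4·0.21 + 5·0.17] / 0.5
 = 2.05 / 0.5
 = 41/10

4.1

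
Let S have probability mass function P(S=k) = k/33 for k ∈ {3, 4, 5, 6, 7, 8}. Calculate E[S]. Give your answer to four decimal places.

E[S] = Σ s·P(S=s)
 = 3·1/11 + 4·4/33 + 5·5/33 + 6·2/11 + 7·7/33 + 8·8/33
 = 3/11 + 16/33 + 25/33 + 12/11 + 49/33 + 64/33
 = 199/33

6.0303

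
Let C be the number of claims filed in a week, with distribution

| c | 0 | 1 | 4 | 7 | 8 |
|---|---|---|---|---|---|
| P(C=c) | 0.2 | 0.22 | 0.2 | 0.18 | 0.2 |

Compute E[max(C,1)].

E[max(C,1)] = Σ max(c,1)·P(C=c)
 = 1·0.2 + 1·0.22 + 4·0.2 + 7·0.18 + 8·0.2
 = 0.2 + 0.22 + 0.8 + 1.26 + 1.6
 = 4.08

4.08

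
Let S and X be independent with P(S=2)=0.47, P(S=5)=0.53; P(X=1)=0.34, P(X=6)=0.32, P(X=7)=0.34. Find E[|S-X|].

2.8112

E[|S-X|] = Σ_s Σ_x |s-x| · P(S=s)P(X=x)
 = 1·0.1598 + 4·0.1504 + 5·0.1598 + 4·0.1802 + 1·0.1696 + 2·0.1802
 = 0.1598 + 0.6016 + 0.799 + 0.7208 + 0.1696 + 0.3604
 = 2.8112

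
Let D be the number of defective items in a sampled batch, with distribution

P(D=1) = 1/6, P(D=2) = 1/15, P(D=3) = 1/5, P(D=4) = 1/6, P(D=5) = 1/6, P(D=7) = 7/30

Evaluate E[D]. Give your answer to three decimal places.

E[D] = Σ d·P(D=d)
 = 1·1/6 + 2·1/15 + 3·1/5 + 4·1/6 + 5·1/6 + 7·7/30
 = 1/6 + 2/15 + 3/5 + 2/3 + 5/6 + 49/30
 = 121/30

4.033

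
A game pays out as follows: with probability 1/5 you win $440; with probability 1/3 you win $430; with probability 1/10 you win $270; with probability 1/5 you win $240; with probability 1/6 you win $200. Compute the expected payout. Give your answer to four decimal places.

339.6667

E[payout] = 440·1/5 + 430·1/3 + 270·1/10 + 240·1/5 + 200·1/6
 = 88 + 430/3 + 27 + 48 + 100/3
 = 1019/3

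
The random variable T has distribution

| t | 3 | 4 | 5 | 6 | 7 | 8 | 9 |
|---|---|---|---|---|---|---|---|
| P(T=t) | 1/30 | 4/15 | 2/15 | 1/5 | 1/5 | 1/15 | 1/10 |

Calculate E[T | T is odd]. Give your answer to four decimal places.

6.5714

P(T is odd) = 1/30 + 2/15 + 1/5 + 1/10 = 7/15.
E[T | T is odd] = [3·1/30 + 5·2/15 + 7·1/5 + 9·1/10] / (7/15)
 = 46/15 / (7/15)
 = 46/7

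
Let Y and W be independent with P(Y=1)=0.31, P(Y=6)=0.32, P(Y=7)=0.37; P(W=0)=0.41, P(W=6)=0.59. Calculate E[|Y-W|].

3.109

E[|Y-W|] = Σ_y Σ_w |y-w| · P(Y=y)P(W=w)
 = 1·0.1271 + 5·0.1829 + 6·0.1312 + 0·0.1888 + 7·0.1517 + 1·0.2183
 = 0.1271 + 0.9145 + 0.7872 + 0 + 1.0619 + 0.2183
 = 3.109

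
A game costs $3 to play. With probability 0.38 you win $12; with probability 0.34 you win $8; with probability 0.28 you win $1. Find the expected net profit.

E[payout] = 12·0.38 + 8·0.34 + 1·0.28
 = 4.56 + 2.72 + 0.28
 = 7.56
Net = 7.56 - 3 = 4.56

4.56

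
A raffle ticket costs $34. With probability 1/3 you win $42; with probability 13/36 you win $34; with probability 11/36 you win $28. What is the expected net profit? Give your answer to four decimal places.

E[payout] = 42·1/3 + 34·13/36 + 28·11/36
 = 14 + 221/18 + 77/9
 = 209/6
Net = 209/6 - 34 = 5/6

0.8333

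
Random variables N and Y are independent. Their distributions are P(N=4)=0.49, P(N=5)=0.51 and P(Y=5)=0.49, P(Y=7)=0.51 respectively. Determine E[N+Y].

E[N+Y] = Σ_n Σ_y (n+y) · P(N=n)P(Y=y)
 = 9·0.2401 + 11·0.2499 + 10·0.2499 + 12·0.2601
 = 2.1609 + 2.7489 + 2.499 + 3.1212
 = 10.53

10.53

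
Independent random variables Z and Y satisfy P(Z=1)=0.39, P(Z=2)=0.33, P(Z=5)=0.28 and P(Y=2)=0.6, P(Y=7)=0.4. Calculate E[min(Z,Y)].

1.946

E[min(Z,Y)] = Σ_z Σ_y min(z,y) · P(Z=z)P(Y=y)
 = 1·0.234 + 1·0.156 + 2·0.198 + 2·0.132 + 2·0.168 + 5·0.112
 = 0.234 + 0.156 + 0.396 + 0.264 + 0.336 + 0.56
 = 1.946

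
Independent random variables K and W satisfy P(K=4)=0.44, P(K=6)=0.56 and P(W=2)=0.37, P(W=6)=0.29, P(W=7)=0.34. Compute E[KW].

24.8832

E[KW] = Σ_k Σ_w kw · P(K=k)P(W=w)
 = 8·0.1628 + 24·0.1276 + 28·0.1496 + 12·0.2072 + 36·0.1624 + 42·0.1904
 = 1.3024 + 3.0624 + 4.1888 + 2.4864 + 5.8464 + 7.9968
 = 24.8832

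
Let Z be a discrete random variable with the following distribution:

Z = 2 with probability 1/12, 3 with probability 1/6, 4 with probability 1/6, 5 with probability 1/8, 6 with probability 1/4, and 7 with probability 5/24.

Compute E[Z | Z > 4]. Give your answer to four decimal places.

P(Z > 4) = 1/8 + 1/4 + 5/24 = 7/12.
E[Z | Z > 4] = [5·1/8 + 6·1/4 + 7·5/24] / (7/12)
 = 43/12 / (7/12)
 = 43/7

6.1429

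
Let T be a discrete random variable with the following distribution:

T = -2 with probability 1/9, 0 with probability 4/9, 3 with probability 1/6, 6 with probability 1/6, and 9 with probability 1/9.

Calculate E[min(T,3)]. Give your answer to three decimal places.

1.111

E[min(T,3)] = Σ min(t,3)·P(T=t)
 = (-2)·1/9 + 0·4/9 + 3·1/6 + 3·1/6 + 3·1/9
 = (-2/9) + 0 + 1/2 + 1/2 + 1/3
 = 10/9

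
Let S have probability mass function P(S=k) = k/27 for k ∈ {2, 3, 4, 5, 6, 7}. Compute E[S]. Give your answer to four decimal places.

5.1481

E[S] = Σ s·P(S=s)
 = 2·2/27 + 3·1/9 + 4·4/27 + 5·5/27 + 6·2/9 + 7·7/27
 = 4/27 + 1/3 + 16/27 + 25/27 + 4/3 + 49/27
 = 139/27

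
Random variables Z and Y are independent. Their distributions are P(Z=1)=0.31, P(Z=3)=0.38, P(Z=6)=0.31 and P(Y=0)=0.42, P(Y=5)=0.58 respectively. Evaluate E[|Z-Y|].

E[|Z-Y|] = Σ_z Σ_y |z-y| · P(Z=z)P(Y=y)
 = 1·0.1302 + 4·0.1798 + 3·0.1596 + 2·0.2204 + 6·0.1302 + 1·0.1798
 = 0.1302 + 0.7192 + 0.4788 + 0.4408 + 0.7812 + 0.1798
 = 2.73

2.73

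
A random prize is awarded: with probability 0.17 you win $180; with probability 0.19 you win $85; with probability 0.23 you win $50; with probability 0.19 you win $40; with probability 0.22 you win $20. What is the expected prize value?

70.25

E[payout] = 180·0.17 + 85·0.19 + 50·0.23 + 40·0.19 + 20·0.22
 = 30.6 + 16.15 + 11.5 + 7.6 + 4.4
 = 70.25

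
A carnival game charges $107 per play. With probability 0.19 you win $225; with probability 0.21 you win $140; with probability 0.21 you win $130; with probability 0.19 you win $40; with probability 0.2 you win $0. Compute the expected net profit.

E[payout] = 225·0.19 + 140·0.21 + 130·0.21 + 40·0.19 + 0·0.2
 = 42.75 + 29.4 + 27.3 + 7.6 + 0
 = 107.05
Net = 107.05 - 107 = 0.05

0.05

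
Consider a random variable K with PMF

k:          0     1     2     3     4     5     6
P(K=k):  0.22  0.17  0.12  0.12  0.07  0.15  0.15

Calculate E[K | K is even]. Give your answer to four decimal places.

P(K is even) = 0.22 + 0.12 + 0.07 + 0.15 = 0.56.
E[K | K is even] = [0·0.22 + 2·0.12 + 4·0.07 + 6·0.15] / 0.56
 = 1.42 / 0.56
 = 71/28

2.5357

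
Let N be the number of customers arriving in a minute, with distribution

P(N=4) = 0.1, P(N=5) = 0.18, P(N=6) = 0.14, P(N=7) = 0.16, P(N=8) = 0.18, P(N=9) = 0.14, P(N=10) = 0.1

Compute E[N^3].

E[N^3] = Σ n^3·P(N=n)
 = 64·0.1 + 125·0.18 + 216·0.14 + 343·0.16 + 512·0.18 + 729·0.14 + 1000·0.1
 = 6.4 + 22.5 + 30.24 + 54.88 + 92.16 + 102.06 + 100
 = 408.24

408.24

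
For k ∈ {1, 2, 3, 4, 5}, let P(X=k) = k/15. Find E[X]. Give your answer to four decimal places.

3.6667

E[X] = Σ x·P(X=x)
 = 1·1/15 + 2·2/15 + 3·1/5 + 4·4/15 + 5·1/3
 = 1/15 + 4/15 + 3/5 + 16/15 + 5/3
 = 11/3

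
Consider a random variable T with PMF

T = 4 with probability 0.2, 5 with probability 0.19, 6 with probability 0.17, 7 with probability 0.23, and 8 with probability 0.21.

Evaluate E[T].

E[T] = Σ t·P(T=t)
 = 4·0.2 + 5·0.19 + 6·0.17 + 7·0.23 + 8·0.21
 = 0.8 + 0.95 + 1.02 + 1.61 + 1.68
 = 6.06

6.06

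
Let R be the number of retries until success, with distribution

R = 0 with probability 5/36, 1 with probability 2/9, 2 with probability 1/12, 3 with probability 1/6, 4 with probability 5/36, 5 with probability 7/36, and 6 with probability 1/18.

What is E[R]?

E[R] = Σ r·P(R=r)
 = 0·5/36 + 1·2/9 + 2·1/12 + 3·1/6 + 4·5/36 + 5·7/36 + 6·1/18
 = 0 + 2/9 + 1/6 + 1/2 + 5/9 + 35/36 + 1/3
 = 11/4

2.75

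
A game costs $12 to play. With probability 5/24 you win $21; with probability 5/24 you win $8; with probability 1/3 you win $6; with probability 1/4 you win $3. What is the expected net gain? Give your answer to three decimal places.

E[payout] = 21·5/24 + 8·5/24 + 6·1/3 + 3·1/4
 = 35/8 + 5/3 + 2 + 3/4
 = 211/24
Net = 211/24 - 12 = -77/24

-3.208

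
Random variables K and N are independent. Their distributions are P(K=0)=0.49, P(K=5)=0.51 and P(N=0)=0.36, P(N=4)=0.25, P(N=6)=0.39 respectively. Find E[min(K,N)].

1.5045

E[min(K,N)] = Σ_k Σ_n min(k,n) · P(K=k)P(N=n)
 = 0·0.1764 + 0·0.1225 + 0·0.1911 + 0·0.1836 + 4·0.1275 + 5·0.1989
 = 0 + 0 + 0 + 0 + 0.51 + 0.9945
 = 1.5045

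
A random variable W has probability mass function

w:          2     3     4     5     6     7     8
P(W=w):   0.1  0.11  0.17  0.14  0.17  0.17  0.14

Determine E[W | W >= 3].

P(W >= 3) = 0.11 + 0.17 + 0.14 + 0.17 + 0.17 + 0.14 = 0.9.
E[W | W >= 3] = [3·0.11 + 4·0.17 + 5·0.14 + 6·0.17 + 7·0.17 + 8·0.14] / 0.9
 = 5.04 / 0.9
 = 28/5

5.6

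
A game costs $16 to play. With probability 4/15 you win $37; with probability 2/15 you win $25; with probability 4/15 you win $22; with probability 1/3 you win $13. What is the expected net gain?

E[payout] = 37·4/15 + 25·2/15 + 22·4/15 + 13·1/3
 = 148/15 + 10/3 + 88/15 + 13/3
 = 117/5
Net = 117/5 - 16 = 37/5

7.4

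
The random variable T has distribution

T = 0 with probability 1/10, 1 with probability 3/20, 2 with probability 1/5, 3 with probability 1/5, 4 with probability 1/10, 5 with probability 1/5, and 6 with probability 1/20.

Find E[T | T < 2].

0.6

P(T < 2) = 1/10 + 3/20 = 1/4.
E[T | T < 2] = [0·1/10 + 1·3/20] / (1/4)
 = 3/20 / (1/4)
 = 3/5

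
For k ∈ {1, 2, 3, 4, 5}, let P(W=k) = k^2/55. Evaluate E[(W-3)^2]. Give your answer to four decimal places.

2.2545

E[(W-3)^2] = Σ (w-3)^2·P(W=w)
 = 4·1/55 + 1·4/55 + 0·9/55 + 1·16/55 + 4·5/11
 = 4/55 + 4/55 + 0 + 16/55 + 20/11
 = 124/55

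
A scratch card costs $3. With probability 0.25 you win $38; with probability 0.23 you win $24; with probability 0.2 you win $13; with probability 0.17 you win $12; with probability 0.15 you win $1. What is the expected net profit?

E[payout] = 38·0.25 + 24·0.23 + 13·0.2 + 12·0.17 + 1·0.15
 = 9.5 + 5.52 + 2.6 + 2.04 + 0.15
 = 19.81
Net = 19.81 - 3 = 16.81

16.81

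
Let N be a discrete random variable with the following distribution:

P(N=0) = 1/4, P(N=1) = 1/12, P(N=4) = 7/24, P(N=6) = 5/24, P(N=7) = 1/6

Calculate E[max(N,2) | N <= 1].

2

P(N <= 1) = 1/4 + 1/12 = 1/3.
E[max(N,2) | N <= 1] = [2·1/4 + 2·1/12] / (1/3)
 = 2/3 / (1/3)
 = 2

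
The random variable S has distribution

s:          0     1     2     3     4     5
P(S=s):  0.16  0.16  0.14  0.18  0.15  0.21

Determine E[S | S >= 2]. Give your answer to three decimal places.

P(S >= 2) = 0.14 + 0.18 + 0.15 + 0.21 = 0.68.
E[S | S >= 2] = [2·0.14 + 3·0.18 + 4·0.15 + 5·0.21] / 0.68
 = 2.47 / 0.68
 = 247/68

3.632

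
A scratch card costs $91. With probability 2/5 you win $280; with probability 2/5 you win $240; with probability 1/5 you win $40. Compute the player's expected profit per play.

125

E[payout] = 280·2/5 + 240·2/5 + 40·1/5
 = 112 + 96 + 8
 = 216
Net = 216 - 91 = 125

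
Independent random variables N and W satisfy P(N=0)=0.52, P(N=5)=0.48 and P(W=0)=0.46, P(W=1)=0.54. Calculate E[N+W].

2.94

E[N+W] = Σ_n Σ_w (n+w) · P(N=n)P(W=w)
 = 0·0.2392 + 1·0.2808 + 5·0.2208 + 6·0.2592
 = 0 + 0.2808 + 1.104 + 1.5552
 = 2.94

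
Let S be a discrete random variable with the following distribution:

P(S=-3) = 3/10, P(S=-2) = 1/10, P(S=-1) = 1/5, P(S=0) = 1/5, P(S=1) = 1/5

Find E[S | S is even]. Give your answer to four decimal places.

P(S is even) = 1/10 + 1/5 = 3/10.
E[S | S is even] = [(-2)·1/10 + 0·1/5] / (3/10)
 = -1/5 / (3/10)
 = -2/3

-0.6667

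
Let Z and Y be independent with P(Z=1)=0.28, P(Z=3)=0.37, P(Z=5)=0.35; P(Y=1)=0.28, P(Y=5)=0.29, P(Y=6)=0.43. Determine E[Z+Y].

E[Z+Y] = Σ_z Σ_y (z+y) · P(Z=z)P(Y=y)
 = 2·0.0784 + 6·0.0812 + 7·0.1204 + 4·0.1036 + 8·0.1073 + 9·0.1591 + 6·0.098 + 10·0.1015 + 11·0.1505
 = 0.1568 + 0.4872 + 0.8428 + 0.4144 + 0.8584 + 1.4319 + 0.588 + 1.015 + 1.6555
 = 7.45

7.45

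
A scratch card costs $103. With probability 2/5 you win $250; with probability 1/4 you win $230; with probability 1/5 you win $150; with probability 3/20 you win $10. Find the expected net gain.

E[payout] = 250·2/5 + 230·1/4 + 150·1/5 + 10·3/20
 = 100 + 115/2 + 30 + 3/2
 = 189
Net = 189 - 103 = 86

86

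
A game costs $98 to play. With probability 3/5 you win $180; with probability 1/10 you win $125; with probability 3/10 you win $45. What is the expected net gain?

E[payout] = 180·3/5 + 125·1/10 + 45·3/10
 = 108 + 25/2 + 27/2
 = 134
Net = 134 - 98 = 36

36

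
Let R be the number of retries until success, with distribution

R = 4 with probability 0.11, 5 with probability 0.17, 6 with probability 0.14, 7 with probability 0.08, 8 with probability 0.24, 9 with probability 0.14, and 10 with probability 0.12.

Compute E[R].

7.07

E[R] = Σ r·P(R=r)
 = 4·0.11 + 5·0.17 + 6·0.14 + 7·0.08 + 8·0.24 + 9·0.14 + 10·0.12
 = 0.44 + 0.85 + 0.84 + 0.56 + 1.92 + 1.26 + 1.2
 = 7.07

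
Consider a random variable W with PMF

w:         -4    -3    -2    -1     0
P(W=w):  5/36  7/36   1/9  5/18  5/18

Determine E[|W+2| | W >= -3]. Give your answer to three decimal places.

1.194

P(W >= -3) = 7/36 + 1/9 + 5/18 + 5/18 = 31/36.
E[|W+2| | W >= -3] = [1·7/36 + 0·1/9 + 1·5/18 + 2·5/18] / (31/36)
 = 37/36 / (31/36)
 = 37/31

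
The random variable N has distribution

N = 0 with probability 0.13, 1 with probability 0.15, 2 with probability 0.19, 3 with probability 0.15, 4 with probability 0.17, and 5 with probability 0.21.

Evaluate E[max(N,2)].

E[max(N,2)] = Σ max(n,2)·P(N=n)
 = 2·0.13 + 2·0.15 + 2·0.19 + 3·0.15 + 4·0.17 + 5·0.21
 = 0.26 + 0.3 + 0.38 + 0.45 + 0.68 + 1.05
 = 3.12

3.12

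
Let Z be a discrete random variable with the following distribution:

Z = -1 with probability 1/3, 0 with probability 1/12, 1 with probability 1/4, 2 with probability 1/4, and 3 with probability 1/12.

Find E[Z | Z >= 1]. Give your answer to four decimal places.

1.7143

P(Z >= 1) = 1/4 + 1/4 + 1/12 = 7/12.
E[Z | Z >= 1] = [1·1/4 + 2·1/4 + 3·1/12] / (7/12)
 = 1 / (7/12)
 = 12/7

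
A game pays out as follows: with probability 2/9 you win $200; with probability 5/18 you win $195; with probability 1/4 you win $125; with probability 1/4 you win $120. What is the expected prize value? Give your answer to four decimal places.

E[payout] = 200·2/9 + 195·5/18 + 125·1/4 + 120·1/4
 = 400/9 + 325/6 + 125/4 + 30
 = 5755/36

159.8611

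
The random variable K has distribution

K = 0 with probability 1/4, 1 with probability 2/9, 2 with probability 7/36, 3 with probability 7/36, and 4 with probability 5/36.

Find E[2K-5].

-1.5

E[2K-5] = Σ (2k-5)·P(K=k)
 = (-5)·1/4 + (-3)·2/9 + (-1)·7/36 + 1·7/36 + 3·5/36
 = (-5/4) + (-2/3) + (-7/36) + 7/36 + 5/12
 = -3/2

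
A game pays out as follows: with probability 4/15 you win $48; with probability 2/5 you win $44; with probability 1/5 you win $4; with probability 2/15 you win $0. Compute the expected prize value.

31.2

E[payout] = 48·4/15 + 44·2/5 + 4·1/5 + 0·2/15
 = 64/5 + 88/5 + 4/5 + 0
 = 156/5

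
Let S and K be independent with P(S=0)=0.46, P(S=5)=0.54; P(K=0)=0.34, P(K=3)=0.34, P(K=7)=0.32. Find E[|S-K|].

E[|S-K|] = Σ_s Σ_k |s-k| · P(S=s)P(K=k)
 = 0·0.1564 + 3·0.1564 + 7·0.1472 + 5·0.1836 + 2·0.1836 + 2·0.1728
 = 0 + 0.4692 + 1.0304 + 0.918 + 0.3672 + 0.3456
 = 3.1304

3.1304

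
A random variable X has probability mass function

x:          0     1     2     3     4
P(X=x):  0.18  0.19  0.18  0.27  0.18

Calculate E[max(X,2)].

E[max(X,2)] = Σ max(x,2)·P(X=x)
 = 2·0.18 + 2·0.19 + 2·0.18 + 3·0.27 + 4·0.18
 = 0.36 + 0.38 + 0.36 + 0.81 + 0.72
 = 2.63

2.63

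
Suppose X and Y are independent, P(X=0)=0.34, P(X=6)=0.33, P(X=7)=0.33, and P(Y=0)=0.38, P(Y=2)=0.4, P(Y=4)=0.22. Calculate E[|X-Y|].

E[|X-Y|] = Σ_x Σ_y |x-y| · P(X=x)P(Y=y)
 = 0·0.1292 + 2·0.136 + 4·0.0748 + 6·0.1254 + 4·0.132 + 2·0.0726 + 7·0.1254 + 5·0.132 + 3·0.0726
 = 0 + 0.272 + 0.2992 + 0.7524 + 0.528 + 0.1452 + 0.8778 + 0.66 + 0.2178
 = 3.7524

3.7524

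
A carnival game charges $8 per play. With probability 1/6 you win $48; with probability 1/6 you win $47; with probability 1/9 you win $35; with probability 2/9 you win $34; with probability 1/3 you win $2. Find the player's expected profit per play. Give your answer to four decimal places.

E[payout] = 48·1/6 + 47·1/6 + 35·1/9 + 34·2/9 + 2·1/3
 = 8 + 47/6 + 35/9 + 68/9 + 2/3
 = 503/18
Net = 503/18 - 8 = 359/18

19.9444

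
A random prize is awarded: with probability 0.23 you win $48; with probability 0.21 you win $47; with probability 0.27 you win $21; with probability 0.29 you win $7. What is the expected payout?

28.61

E[payout] = 48·0.23 + 47·0.21 + 21·0.27 + 7·0.29
 = 11.04 + 9.87 + 5.67 + 2.03
 = 28.61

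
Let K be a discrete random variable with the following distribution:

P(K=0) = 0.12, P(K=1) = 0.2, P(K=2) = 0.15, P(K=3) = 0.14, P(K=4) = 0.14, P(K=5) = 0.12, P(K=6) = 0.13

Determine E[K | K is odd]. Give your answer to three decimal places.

2.652

P(K is odd) = 0.2 + 0.14 + 0.12 = 0.46.
E[K | K is odd] = [1·0.2 + 3·0.14 + 5·0.12] / 0.46
 = 1.22 / 0.46
 = 61/23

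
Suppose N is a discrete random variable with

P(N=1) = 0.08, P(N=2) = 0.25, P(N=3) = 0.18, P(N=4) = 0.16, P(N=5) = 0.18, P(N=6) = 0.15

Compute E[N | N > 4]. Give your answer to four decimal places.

P(N > 4) = 0.18 + 0.15 = 0.33.
E[N | N > 4] = [5·0.18 + 6·0.15] / 0.33
 = 1.8 / 0.33
 = 60/11

5.4545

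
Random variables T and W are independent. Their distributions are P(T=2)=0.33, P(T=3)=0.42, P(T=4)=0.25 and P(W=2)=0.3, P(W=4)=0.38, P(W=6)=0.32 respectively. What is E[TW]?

11.7968

E[TW] = Σ_t Σ_w tw · P(T=t)P(W=w)
 = 4·0.099 + 8·0.1254 + 12·0.1056 + 6·0.126 + 12·0.1596 + 18·0.1344 + 8·0.075 + 16·0.095 + 24·0.08
 = 0.396 + 1.0032 + 1.2672 + 0.756 + 1.9152 + 2.4192 + 0.6 + 1.52 + 1.92
 = 11.7968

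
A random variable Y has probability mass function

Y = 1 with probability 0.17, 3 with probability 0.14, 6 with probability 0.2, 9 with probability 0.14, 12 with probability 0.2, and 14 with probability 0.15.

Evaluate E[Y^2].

78.17

E[Y^2] = Σ y^2·P(Y=y)
 = 1·0.17 + 9·0.14 + 36·0.2 + 81·0.14 + 144·0.2 + 196·0.15
 = 0.17 + 1.26 + 7.2 + 11.34 + 28.8 + 29.4
 = 78.17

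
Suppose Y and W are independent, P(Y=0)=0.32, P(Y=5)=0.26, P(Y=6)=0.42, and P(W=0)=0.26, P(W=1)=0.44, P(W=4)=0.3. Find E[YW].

E[YW] = Σ_y Σ_w yw · P(Y=y)P(W=w)
 = 0·0.0832 + 0·0.1408 + 0·0.096 + 0·0.0676 + 5·0.1144 + 20·0.078 + 0·0.1092 + 6·0.1848 + 24·0.126
 = 0 + 0 + 0 + 0 + 0.572 + 1.56 + 0 + 1.1088 + 3.024
 = 6.2648

6.2648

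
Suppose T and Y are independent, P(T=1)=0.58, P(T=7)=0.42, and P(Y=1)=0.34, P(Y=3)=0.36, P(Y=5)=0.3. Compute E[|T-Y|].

E[|T-Y|] = Σ_t Σ_y |t-y| · P(T=t)P(Y=y)
 = 0·0.1972 + 2·0.2088 + 4·0.174 + 6·0.1428 + 4·0.1512 + 2·0.126
 = 0 + 0.4176 + 0.696 + 0.8568 + 0.6048 + 0.252
 = 2.8272

2.8272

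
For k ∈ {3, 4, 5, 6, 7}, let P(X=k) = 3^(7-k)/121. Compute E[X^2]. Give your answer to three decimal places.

12.752

E[X^2] = Σ x^2·P(X=x)
 = 9·81/121 + 16·27/121 + 25·9/121 + 36·3/121 + 49·1/121
 = 729/121 + 432/121 + 225/121 + 108/121 + 49/121
 = 1543/121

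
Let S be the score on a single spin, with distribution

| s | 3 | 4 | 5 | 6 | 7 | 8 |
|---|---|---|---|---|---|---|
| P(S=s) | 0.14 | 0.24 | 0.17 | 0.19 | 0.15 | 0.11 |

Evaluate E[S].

E[S] = Σ s·P(S=s)
 = 3·0.14 + 4·0.24 + 5·0.17 + 6·0.19 + 7·0.15 + 8·0.11
 = 0.42 + 0.96 + 0.85 + 1.14 + 1.05 + 0.88
 = 5.3

5.3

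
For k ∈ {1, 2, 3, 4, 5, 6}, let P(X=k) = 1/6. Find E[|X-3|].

E[|X-3|] = Σ |x-3|·P(X=x)
 = 2·1/6 + 1·1/6 + 0·1/6 + 1·1/6 + 2·1/6 + 3·1/6
 = 1/3 + 1/6 + 0 + 1/6 + 1/3 + 1/2
 = 3/2

1.5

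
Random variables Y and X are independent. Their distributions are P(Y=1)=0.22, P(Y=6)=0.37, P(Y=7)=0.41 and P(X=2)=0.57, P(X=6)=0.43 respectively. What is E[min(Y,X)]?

E[min(Y,X)] = Σ_y Σ_x min(y,x) · P(Y=y)P(X=x)
 = 1·0.1254 + 1·0.0946 + 2·0.2109 + 6·0.1591 + 2·0.2337 + 6·0.1763
 = 0.1254 + 0.0946 + 0.4218 + 0.9546 + 0.4674 + 1.0578
 = 3.1216

3.1216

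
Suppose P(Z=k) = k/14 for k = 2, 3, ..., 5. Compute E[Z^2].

16

E[Z^2] = Σ z^2·P(Z=z)
 = 4·1/7 + 9·3/14 + 16·2/7 + 25·5/14
 = 4/7 + 27/14 + 32/7 + 125/14
 = 16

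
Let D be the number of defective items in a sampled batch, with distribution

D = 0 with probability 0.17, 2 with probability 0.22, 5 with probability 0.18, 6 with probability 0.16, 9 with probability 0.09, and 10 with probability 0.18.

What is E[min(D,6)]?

E[min(D,6)] = Σ min(d,6)·P(D=d)
 = 0·0.17 + 2·0.22 + 5·0.18 + 6·0.16 + 6·0.09 + 6·0.18
 = 0 + 0.44 + 0.9 + 0.96 + 0.54 + 1.08
 = 3.92

3.92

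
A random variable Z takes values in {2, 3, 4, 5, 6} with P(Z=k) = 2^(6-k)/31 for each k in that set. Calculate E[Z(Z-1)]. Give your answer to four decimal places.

E[Z(Z-1)] = Σ z(z-1)·P(Z=z)
 = 2·16/31 + 6·8/31 + 12·4/31 + 20·2/31 + 30·1/31
 = 32/31 + 48/31 + 48/31 + 40/31 + 30/31
 = 198/31

6.3871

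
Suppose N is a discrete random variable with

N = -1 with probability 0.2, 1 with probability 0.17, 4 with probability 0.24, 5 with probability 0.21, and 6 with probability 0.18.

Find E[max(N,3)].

E[max(N,3)] = Σ max(n,3)·P(N=n)
 = 3·0.2 + 3·0.17 + 4·0.24 + 5·0.21 + 6·0.18
 = 0.6 + 0.51 + 0.96 + 1.05 + 1.08
 = 4.2

4.2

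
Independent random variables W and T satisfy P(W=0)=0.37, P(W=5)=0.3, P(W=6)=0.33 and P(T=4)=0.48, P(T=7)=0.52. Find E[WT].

19.3488

E[WT] = Σ_w Σ_t wt · P(W=w)P(T=t)
 = 0·0.1776 + 0·0.1924 + 20·0.144 + 35·0.156 + 24·0.1584 + 42·0.1716
 = 0 + 0 + 2.88 + 5.46 + 3.8016 + 7.2072
 = 19.3488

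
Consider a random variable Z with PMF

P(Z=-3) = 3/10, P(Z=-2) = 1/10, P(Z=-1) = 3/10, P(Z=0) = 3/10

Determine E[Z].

-1.4

E[Z] = Σ z·P(Z=z)
 = (-3)·3/10 + (-2)·1/10 + (-1)·3/10 + 0·3/10
 = (-9/10) + (-1/5) + (-3/10) + 0
 = -7/5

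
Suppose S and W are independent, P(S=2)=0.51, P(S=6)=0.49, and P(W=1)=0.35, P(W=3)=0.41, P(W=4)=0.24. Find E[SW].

E[SW] = Σ_s Σ_w sw · P(S=s)P(W=w)
 = 2·0.1785 + 6·0.2091 + 8·0.1224 + 6·0.1715 + 18·0.2009 + 24·0.1176
 = 0.357 + 1.2546 + 0.9792 + 1.029 + 3.6162 + 2.8224
 = 10.0584

10.0584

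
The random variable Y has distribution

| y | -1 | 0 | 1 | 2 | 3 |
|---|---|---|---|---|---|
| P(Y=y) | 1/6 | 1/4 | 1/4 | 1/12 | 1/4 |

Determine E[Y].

1

E[Y] = Σ y·P(Y=y)
 = (-1)·1/6 + 0·1/4 + 1·1/4 + 2·1/12 + 3·1/4
 = (-1/6) + 0 + 1/4 + 1/6 + 3/4
 = 1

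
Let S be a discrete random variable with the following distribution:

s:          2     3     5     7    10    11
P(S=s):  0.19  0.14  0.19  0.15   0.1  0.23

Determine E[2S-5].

7.66

E[2S-5] = Σ (2s-5)·P(S=s)
 = (-1)·0.19 + 1·0.14 + 5·0.19 + 9·0.15 + 15·0.1 + 17·0.23
 = (-0.19) + 0.14 + 0.95 + 1.35 + 1.5 + 3.91
 = 7.66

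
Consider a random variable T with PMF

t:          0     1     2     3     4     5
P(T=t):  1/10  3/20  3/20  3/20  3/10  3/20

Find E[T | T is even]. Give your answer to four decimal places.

P(T is even) = 1/10 + 3/20 + 3/10 = 11/20.
E[T | T is even] = [0·1/10 + 2·3/20 + 4·3/10] / (11/20)
 = 3/2 / (11/20)
 = 30/11

2.7273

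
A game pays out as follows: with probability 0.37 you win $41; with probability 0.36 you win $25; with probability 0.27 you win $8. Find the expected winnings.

E[payout] = 41·0.37 + 25·0.36 + 8·0.27
 = 15.17 + 9 + 2.16
 = 26.33

26.33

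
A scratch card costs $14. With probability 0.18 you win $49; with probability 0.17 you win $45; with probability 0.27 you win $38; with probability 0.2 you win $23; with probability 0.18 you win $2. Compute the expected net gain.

E[payout] = 49·0.18 + 45·0.17 + 38·0.27 + 23·0.2 + 2·0.18
 = 8.82 + 7.65 + 10.26 + 4.6 + 0.36
 = 31.69
Net = 31.69 - 14 = 17.69

17.69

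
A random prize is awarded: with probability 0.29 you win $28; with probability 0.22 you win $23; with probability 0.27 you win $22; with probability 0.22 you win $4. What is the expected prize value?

E[payout] = 28·0.29 + 23·0.22 + 22·0.27 + 4·0.22
 = 8.12 + 5.06 + 5.94 + 0.88
 = 20

20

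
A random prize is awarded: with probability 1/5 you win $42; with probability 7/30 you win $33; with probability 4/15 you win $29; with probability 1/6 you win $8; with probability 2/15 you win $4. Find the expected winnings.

25.7

E[payout] = 42·1/5 + 33·7/30 + 29·4/15 + 8·1/6 + 4·2/15
 = 42/5 + 77/10 + 116/15 + 4/3 + 8/15
 = 257/10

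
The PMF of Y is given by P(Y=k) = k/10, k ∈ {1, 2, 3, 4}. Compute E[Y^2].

10

E[Y^2] = Σ y^2·P(Y=y)
 = 1·1/10 + 4·1/5 + 9·3/10 + 16·2/5
 = 1/10 + 4/5 + 27/10 + 32/5
 = 10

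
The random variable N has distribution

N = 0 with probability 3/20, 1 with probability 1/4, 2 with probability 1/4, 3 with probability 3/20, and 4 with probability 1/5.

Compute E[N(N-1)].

E[N(N-1)] = Σ n(n-1)·P(N=n)
 = 0·3/20 + 0·1/4 + 2·1/4 + 6·3/20 + 12·1/5
 = 0 + 0 + 1/2 + 9/10 + 12/5
 = 19/5

3.8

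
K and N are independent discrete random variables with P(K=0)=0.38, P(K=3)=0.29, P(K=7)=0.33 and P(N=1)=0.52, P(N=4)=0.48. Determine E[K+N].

5.62

E[K+N] = Σ_k Σ_n (k+n) · P(K=k)P(N=n)
 = 1·0.1976 + 4·0.1824 + 4·0.1508 + 7·0.1392 + 8·0.1716 + 11·0.1584
 = 0.1976 + 0.7296 + 0.6032 + 0.9744 + 1.3728 + 1.7424
 = 5.62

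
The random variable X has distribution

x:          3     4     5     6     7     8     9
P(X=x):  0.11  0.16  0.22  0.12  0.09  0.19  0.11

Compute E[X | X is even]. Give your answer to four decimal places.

P(X is even) = 0.16 + 0.12 + 0.19 = 0.47.
E[X | X is even] = [4·0.16 + 6·0.12 + 8·0.19] / 0.47
 = 2.88 / 0.47
 = 288/47

6.1277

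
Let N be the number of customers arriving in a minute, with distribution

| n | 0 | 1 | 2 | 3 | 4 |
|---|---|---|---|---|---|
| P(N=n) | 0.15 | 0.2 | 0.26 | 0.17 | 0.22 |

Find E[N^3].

20.95

E[N^3] = Σ n^3·P(N=n)
 = 0·0.15 + 1·0.2 + 8·0.26 + 27·0.17 + 64·0.22
 = 0 + 0.2 + 2.08 + 4.59 + 14.08
 = 20.95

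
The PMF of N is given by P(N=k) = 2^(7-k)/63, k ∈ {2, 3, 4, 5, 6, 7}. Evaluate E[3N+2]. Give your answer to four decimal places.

E[3N+2] = Σ (3n+2)·P(N=n)
 = 8·32/63 + 11·16/63 + 14·8/63 + 17·4/63 + 20·2/63 + 23·1/63
 = 256/63 + 176/63 + 16/9 + 68/63 + 40/63 + 23/63
 = 75/7

10.7143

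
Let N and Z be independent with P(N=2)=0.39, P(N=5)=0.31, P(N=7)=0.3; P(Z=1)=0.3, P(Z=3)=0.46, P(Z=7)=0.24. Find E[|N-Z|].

E[|N-Z|] = Σ_n Σ_z |n-z| · P(N=n)P(Z=z)
 = 1·0.117 + 1·0.1794 + 5·0.0936 + 4·0.093 + 2·0.1426 + 2·0.0744 + 6·0.09 + 4·0.138 + 0·0.072
 = 0.117 + 0.1794 + 0.468 + 0.372 + 0.2852 + 0.1488 + 0.54 + 0.552 + 0
 = 2.6624

2.6624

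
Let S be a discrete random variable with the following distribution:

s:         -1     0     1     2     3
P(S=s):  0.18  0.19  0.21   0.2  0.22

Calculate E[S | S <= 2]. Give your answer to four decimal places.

P(S <= 2) = 0.18 + 0.19 + 0.21 + 0.2 = 0.78.
E[S | S <= 2] = [(-1)·0.18 + 0·0.19 + 1·0.21 + 2·0.2] / 0.78
 = 0.43 / 0.78
 = 43/78

0.5513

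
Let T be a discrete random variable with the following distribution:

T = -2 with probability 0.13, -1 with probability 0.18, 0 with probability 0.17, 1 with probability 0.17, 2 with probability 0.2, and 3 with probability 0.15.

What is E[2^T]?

E[2^T] = Σ 2^t·P(T=t)
 = 0.25·0.13 + 0.5·0.18 + 1·0.17 + 2·0.17 + 4·0.2 + 8·0.15
 = 0.0325 + 0.09 + 0.17 + 0.34 + 0.8 + 1.2
 = 2.6325

2.6325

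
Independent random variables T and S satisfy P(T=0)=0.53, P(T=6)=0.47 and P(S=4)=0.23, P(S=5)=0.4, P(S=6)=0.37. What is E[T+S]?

7.96

E[T+S] = Σ_t Σ_s (t+s) · P(T=t)P(S=s)
 = 4·0.1219 + 5·0.212 + 6·0.1961 + 10·0.1081 + 11·0.188 + 12·0.1739
 = 0.4876 + 1.06 + 1.1766 + 1.081 + 2.068 + 2.0868
 = 7.96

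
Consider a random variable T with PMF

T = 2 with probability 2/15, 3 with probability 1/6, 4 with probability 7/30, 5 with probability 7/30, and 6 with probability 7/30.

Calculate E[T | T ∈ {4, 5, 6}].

P(T ∈ {4, 5, 6}) = 7/30 + 7/30 + 7/30 = 7/10.
E[T | T ∈ {4, 5, 6}] = [4·7/30 + 5·7/30 + 6·7/30] / (7/10)
 = 7/2 / (7/10)
 = 5

5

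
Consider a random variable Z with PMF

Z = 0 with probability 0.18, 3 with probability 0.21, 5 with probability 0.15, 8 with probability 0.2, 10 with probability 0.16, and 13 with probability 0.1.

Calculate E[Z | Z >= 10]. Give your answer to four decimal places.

11.1538

P(Z >= 10) = 0.16 + 0.1 = 0.26.
E[Z | Z >= 10] = [10·0.16 + 13·0.1] / 0.26
 = 2.9 / 0.26
 = 145/13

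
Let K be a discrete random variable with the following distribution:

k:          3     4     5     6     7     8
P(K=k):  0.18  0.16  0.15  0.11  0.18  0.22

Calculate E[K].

E[K] = Σ k·P(K=k)
 = 3·0.18 + 4·0.16 + 5·0.15 + 6·0.11 + 7·0.18 + 8·0.22
 = 0.54 + 0.64 + 0.75 + 0.66 + 1.26 + 1.76
 = 5.61

5.61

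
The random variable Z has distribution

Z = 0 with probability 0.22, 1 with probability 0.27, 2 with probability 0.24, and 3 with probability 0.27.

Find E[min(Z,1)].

0.78

E[min(Z,1)] = Σ min(z,1)·P(Z=z)
 = 0·0.22 + 1·0.27 + 1·0.24 + 1·0.27
 = 0 + 0.27 + 0.24 + 0.27
 = 0.78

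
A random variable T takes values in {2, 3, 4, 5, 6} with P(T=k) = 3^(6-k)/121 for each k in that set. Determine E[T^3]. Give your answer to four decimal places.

E[T^3] = Σ t^3·P(T=t)
 = 8·81/121 + 27·27/121 + 64·9/121 + 125·3/121 + 216·1/121
 = 648/121 + 729/121 + 576/121 + 375/121 + 216/121
 = 2544/121

21.0248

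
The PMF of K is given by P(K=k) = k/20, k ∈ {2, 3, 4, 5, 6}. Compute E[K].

E[K] = Σ k·P(K=k)
 = 2·1/10 + 3·3/20 + 4·1/5 + 5·1/4 + 6·3/10
 = 1/5 + 9/20 + 4/5 + 5/4 + 9/5
 = 9/2

4.5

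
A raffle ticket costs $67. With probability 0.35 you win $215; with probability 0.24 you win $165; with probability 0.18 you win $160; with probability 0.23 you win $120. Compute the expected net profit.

104.25

E[payout] = 215·0.35 + 165·0.24 + 160·0.18 + 120·0.23
 = 75.25 + 39.6 + 28.8 + 27.6
 = 171.25
Net = 171.25 - 67 = 104.25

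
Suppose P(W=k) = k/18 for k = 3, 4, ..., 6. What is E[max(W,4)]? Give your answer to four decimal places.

E[max(W,4)] = Σ max(w,4)·P(W=w)
 = 4·1/6 + 4·2/9 + 5·5/18 + 6·1/3
 = 2/3 + 8/9 + 25/18 + 2
 = 89/18

4.9444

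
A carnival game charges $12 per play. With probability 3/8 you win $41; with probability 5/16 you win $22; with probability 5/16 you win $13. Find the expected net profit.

E[payout] = 41·3/8 + 22·5/16 + 13·5/16
 = 123/8 + 55/8 + 65/16
 = 421/16
Net = 421/16 - 12 = 229/16

14.3125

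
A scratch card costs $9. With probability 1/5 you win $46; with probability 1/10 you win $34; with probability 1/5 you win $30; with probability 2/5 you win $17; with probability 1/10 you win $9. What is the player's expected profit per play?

E[payout] = 46·1/5 + 34·1/10 + 30·1/5 + 17·2/5 + 9·1/10
 = 46/5 + 17/5 + 6 + 34/5 + 9/10
 = 263/10
Net = 263/10 - 9 = 173/10

17.3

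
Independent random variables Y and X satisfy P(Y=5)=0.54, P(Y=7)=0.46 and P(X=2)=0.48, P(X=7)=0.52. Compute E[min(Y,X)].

E[min(Y,X)] = Σ_y Σ_x min(y,x) · P(Y=y)P(X=x)
 = 2·0.2592 + 5·0.2808 + 2·0.2208 + 7·0.2392
 = 0.5184 + 1.404 + 0.4416 + 1.6744
 = 4.0384

4.0384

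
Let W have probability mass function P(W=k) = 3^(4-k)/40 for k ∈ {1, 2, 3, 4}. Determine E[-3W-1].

E[-3W-1] = Σ (-3w-1)·P(W=w)
 = (-4)·27/40 + (-7)·9/40 + (-10)·3/40 + (-13)·1/40
 = (-27/10) + (-63/40) + (-3/4) + (-13/40)
 = -107/20

-5.35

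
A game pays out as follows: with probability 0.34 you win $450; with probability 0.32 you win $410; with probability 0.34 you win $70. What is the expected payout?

308

E[payout] = 450·0.34 + 410·0.32 + 70·0.34
 = 153 + 131.2 + 23.8
 = 308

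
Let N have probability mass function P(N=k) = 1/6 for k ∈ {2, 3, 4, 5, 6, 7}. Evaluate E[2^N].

E[2^N] = Σ 2^n·P(N=n)
 = 4·1/6 + 8·1/6 + 16·1/6 + 32·1/6 + 64·1/6 + 128·1/6
 = 2/3 + 4/3 + 8/3 + 16/3 + 32/3 + 64/3
 = 42

42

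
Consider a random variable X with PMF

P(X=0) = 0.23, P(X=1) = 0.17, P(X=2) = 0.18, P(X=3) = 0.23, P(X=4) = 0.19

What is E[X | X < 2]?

0.425

P(X < 2) = 0.23 + 0.17 = 0.4.
E[X | X < 2] = [0·0.23 + 1·0.17] / 0.4
 = 0.17 / 0.4
 = 17/40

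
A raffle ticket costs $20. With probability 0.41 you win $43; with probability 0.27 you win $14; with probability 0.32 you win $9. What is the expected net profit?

4.29

E[payout] = 43·0.41 + 14·0.27 + 9·0.32
 = 17.63 + 3.78 + 2.88
 = 24.29
Net = 24.29 - 20 = 4.29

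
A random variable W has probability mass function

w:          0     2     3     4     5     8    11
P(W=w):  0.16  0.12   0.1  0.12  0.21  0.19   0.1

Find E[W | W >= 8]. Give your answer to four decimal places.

P(W >= 8) = 0.19 + 0.1 = 0.29.
E[W | W >= 8] = [8·0.19 + 11·0.1] / 0.29
 = 2.62 / 0.29
 = 262/29

9.0345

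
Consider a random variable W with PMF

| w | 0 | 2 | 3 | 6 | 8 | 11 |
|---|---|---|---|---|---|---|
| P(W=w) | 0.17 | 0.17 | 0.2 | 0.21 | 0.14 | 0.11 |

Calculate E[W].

4.53

E[W] = Σ w·P(W=w)
 = 0·0.17 + 2·0.17 + 3·0.2 + 6·0.21 + 8·0.14 + 11·0.11
 = 0 + 0.34 + 0.6 + 1.26 + 1.12 + 1.21
 = 4.53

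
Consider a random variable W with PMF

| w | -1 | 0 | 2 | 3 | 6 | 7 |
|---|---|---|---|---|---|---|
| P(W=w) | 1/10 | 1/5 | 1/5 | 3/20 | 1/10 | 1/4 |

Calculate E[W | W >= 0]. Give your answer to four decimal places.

P(W >= 0) = 1/5 + 1/5 + 3/20 + 1/10 + 1/4 = 9/10.
E[W | W >= 0] = [0·1/5 + 2·1/5 + 3·3/20 + 6·1/10 + 7·1/4] / (9/10)
 = 16/5 / (9/10)
 = 32/9

3.5556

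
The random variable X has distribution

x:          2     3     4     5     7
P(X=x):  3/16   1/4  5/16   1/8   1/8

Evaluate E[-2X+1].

-6.75

E[-2X+1] = Σ (-2x+1)·P(X=x)
 = (-3)·3/16 + (-5)·1/4 + (-7)·5/16 + (-9)·1/8 + (-13)·1/8
 = (-9/16) + (-5/4) + (-35/16) + (-9/8) + (-13/8)
 = -27/4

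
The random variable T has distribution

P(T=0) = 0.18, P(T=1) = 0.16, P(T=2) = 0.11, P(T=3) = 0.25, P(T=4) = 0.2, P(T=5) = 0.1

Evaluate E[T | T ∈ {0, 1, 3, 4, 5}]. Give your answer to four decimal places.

2.4831

P(T ∈ {0, 1, 3, 4, 5}) = 0.18 + 0.16 + 0.25 + 0.2 + 0.1 = 0.89.
E[T | T ∈ {0, 1, 3, 4, 5}] = [0·0.18 + 1·0.16 + 3·0.25 + 4·0.2 + 5·0.1] / 0.89
 = 2.21 / 0.89
 = 221/89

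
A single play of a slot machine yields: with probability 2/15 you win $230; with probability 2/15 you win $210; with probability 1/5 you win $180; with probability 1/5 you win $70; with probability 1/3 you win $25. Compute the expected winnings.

117

E[payout] = 230·2/15 + 210·2/15 + 180·1/5 + 70·1/5 + 25·1/3
 = 92/3 + 28 + 36 + 14 + 25/3
 = 117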